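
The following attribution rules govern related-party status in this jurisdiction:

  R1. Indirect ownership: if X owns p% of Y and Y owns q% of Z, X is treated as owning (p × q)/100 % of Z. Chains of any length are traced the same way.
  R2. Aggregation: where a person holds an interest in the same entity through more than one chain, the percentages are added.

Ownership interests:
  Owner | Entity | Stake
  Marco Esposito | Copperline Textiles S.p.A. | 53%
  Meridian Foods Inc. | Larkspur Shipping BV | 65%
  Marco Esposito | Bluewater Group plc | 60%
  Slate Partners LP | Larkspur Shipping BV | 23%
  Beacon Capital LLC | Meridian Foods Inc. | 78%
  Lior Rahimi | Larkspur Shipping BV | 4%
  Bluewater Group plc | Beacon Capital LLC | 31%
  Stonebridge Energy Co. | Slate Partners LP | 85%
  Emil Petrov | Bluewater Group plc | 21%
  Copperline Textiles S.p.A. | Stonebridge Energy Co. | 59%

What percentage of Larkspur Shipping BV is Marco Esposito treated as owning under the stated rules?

15.543485%

Chain via Copperline Textiles S.p.A. → Stonebridge Energy Co. → Slate Partners LP (R1): 53% × 59% × 85% × 23% = 6.113285% of Larkspur Shipping BV.
Chain via Bluewater Group plc → Beacon Capital LLC → Meridian Foods Inc. (R1): 60% × 31% × 78% × 65% = 9.4302% of Larkspur Shipping BV.
Aggregating (R2): 6.113285% + 9.4302% = 15.543485%.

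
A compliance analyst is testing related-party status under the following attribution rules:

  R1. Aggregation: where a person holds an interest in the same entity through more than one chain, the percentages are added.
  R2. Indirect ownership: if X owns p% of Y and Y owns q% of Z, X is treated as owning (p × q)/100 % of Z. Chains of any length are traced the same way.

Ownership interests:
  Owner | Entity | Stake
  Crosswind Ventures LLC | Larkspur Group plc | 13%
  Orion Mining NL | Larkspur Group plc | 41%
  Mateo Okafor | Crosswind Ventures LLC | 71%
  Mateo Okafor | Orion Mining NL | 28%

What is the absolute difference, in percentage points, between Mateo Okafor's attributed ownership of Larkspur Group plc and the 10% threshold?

10.71

Chain via Crosswind Ventures LLC (R2): 71% × 13% = 9.23% of Larkspur Group plc.
Chain via Orion Mining NL (R2): 28% × 41% = 11.48% of Larkspur Group plc.
Aggregating (R1): 9.23% + 11.48% = 20.71%.
20.71% exceeds the 10% threshold by 10.71 percentage points.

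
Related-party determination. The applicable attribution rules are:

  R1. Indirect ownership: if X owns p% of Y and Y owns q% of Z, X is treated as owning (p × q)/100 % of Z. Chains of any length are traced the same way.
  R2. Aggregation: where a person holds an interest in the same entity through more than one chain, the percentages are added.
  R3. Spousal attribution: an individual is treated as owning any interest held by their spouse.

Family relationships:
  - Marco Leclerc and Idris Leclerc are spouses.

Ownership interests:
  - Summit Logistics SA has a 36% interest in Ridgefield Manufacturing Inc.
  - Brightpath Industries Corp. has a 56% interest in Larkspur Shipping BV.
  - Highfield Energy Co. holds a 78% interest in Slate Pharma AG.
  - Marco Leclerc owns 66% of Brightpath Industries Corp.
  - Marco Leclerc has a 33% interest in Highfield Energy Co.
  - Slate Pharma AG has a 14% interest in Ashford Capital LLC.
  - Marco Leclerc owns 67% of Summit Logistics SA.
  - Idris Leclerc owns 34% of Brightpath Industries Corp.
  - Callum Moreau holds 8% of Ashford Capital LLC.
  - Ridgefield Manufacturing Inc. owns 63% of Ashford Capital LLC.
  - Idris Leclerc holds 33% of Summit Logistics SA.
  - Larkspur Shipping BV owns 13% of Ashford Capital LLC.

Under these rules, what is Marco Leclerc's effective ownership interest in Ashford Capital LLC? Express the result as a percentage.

By spousal attribution (R3), Marco Leclerc is treated as also owning Idris Leclerc's interest in Brightpath Industries Corp, giving 66% + 34% = 100%.
By spousal attribution (R3), Marco Leclerc is treated as also owning Idris Leclerc's interest in Summit Logistics SA, giving 67% + 33% = 100%.
Chain via Brightpath Industries Corp. → Larkspur Shipping BV (R1): 100% × 56% × 13% = 7.28% of Ashford Capital LLC.
Chain via Summit Logistics SA → Ridgefield Manufacturing Inc. (R1): 100% × 36% × 63% = 22.68% of Ashford Capital LLC.
Chain via Highfield Energy Co. → Slate Pharma AG (R1): 33% × 78% × 14% = 3.6036% of Ashford Capital LLC.
Aggregating (R2): 7.28% + 22.68% + 3.6036% = 33.5636%.

33.5636%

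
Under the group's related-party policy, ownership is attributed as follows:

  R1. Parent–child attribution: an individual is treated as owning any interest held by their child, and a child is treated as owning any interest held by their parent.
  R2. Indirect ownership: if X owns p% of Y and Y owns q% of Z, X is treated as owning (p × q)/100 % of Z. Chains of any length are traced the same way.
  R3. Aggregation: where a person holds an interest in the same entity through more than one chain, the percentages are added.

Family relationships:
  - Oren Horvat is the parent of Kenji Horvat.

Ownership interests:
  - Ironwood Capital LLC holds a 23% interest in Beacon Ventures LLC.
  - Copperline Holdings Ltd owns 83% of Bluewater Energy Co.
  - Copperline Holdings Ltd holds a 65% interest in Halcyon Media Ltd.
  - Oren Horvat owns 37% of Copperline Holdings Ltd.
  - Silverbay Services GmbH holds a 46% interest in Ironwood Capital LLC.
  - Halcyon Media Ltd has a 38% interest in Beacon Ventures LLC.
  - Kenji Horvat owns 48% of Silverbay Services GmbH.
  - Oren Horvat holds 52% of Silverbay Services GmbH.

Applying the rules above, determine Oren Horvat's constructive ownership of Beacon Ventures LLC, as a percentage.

19.719%

By parent–child attribution (R1), Oren Horvat is treated as also owning Kenji Horvat's interest in Silverbay Services GmbH, giving 52% + 48% = 100%.
Chain via Silverbay Services GmbH → Ironwood Capital LLC (R2): 100% × 46% × 23% = 10.58% of Beacon Ventures LLC.
Chain via Copperline Holdings Ltd → Halcyon Media Ltd (R2): 37% × 65% × 38% = 9.139% of Beacon Ventures LLC.
Aggregating (R3): 10.58% + 9.139% = 19.719%.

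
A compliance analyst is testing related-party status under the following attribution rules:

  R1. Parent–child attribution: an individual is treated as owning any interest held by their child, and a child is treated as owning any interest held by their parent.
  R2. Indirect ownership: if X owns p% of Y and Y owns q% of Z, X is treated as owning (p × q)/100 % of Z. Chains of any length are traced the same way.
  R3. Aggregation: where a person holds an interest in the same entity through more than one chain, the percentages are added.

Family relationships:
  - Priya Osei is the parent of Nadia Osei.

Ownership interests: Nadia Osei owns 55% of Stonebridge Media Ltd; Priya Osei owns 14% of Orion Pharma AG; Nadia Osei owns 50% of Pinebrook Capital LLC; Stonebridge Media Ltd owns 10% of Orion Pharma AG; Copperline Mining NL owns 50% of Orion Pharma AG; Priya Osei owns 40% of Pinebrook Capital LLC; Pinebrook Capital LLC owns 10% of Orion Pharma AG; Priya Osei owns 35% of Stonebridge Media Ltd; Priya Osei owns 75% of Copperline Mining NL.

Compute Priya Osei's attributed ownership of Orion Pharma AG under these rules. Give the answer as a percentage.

69.5%

By parent–child attribution (R1), Priya Osei is treated as also owning Nadia Osei's interest in Stonebridge Media Ltd, giving 35% + 55% = 90%.
By parent–child attribution (R1), Priya Osei is treated as also owning Nadia Osei's interest in Pinebrook Capital LLC, giving 40% + 50% = 90%.
Chain via Stonebridge Media Ltd (R2): 90% × 10% = 9% of Orion Pharma AG.
Chain via Pinebrook Capital LLC (R2): 90% × 10% = 9% of Orion Pharma AG.
Chain via Copperline Mining NL (R2): 75% × 50% = 37.5% of Orion Pharma AG.
Direct interest in Orion Pharma AG: 14%.
Aggregating (R3): 9% + 9% + 37.5% + 14% = 69.5%.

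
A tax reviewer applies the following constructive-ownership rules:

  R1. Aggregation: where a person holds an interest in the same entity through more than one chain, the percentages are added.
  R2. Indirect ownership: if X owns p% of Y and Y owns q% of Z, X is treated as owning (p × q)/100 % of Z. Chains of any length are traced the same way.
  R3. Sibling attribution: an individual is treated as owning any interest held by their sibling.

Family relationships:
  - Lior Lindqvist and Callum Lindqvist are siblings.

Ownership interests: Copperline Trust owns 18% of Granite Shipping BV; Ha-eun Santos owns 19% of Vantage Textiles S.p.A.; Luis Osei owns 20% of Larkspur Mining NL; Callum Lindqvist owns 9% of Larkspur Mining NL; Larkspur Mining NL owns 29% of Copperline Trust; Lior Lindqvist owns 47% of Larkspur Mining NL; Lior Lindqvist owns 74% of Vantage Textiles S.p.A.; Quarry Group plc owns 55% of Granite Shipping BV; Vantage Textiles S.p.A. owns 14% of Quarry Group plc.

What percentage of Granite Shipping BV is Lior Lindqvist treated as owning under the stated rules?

By sibling attribution (R3), Lior Lindqvist is treated as also owning Callum Lindqvist's interest in Larkspur Mining NL, giving 47% + 9% = 56%.
Chain via Larkspur Mining NL → Copperline Trust (R2): 56% × 29% × 18% = 2.9232% of Granite Shipping BV.
Chain via Vantage Textiles S.p.A. → Quarry Group plc (R2): 74% × 14% × 55% = 5.698% of Granite Shipping BV.
Aggregating (R1): 2.9232% + 5.698% = 8.6212%.

8.6212%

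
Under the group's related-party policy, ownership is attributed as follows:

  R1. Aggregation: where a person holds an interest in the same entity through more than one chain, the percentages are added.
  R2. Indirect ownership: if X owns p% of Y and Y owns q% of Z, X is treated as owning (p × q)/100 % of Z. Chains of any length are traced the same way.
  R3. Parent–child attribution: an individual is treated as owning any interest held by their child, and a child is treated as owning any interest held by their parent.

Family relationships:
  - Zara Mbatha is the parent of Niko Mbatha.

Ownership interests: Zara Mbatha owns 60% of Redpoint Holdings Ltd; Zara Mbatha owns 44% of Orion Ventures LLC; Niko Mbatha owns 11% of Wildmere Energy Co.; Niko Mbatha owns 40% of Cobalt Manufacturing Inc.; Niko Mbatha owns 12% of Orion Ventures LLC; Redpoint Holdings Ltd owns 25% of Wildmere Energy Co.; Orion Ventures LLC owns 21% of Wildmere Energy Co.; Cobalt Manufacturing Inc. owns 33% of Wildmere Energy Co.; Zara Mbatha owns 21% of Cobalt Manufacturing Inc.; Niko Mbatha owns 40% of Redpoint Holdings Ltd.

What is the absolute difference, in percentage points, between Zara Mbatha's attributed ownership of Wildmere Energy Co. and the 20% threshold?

By parent–child attribution (R3), Zara Mbatha is treated as also owning Niko Mbatha's interest in Cobalt Manufacturing Inc, giving 21% + 40% = 61%.
By parent–child attribution (R3), Zara Mbatha is treated as also owning Niko Mbatha's interest in Redpoint Holdings Ltd, giving 60% + 40% = 100%.
By parent–child attribution (R3), Zara Mbatha is treated as also owning Niko Mbatha's interest in Orion Ventures LLC, giving 44% + 12% = 56%.
By parent–child attribution (R3), Zara Mbatha is treated as owning Niko Mbatha's 11% interest in Wildmere Energy Co.
Chain via Cobalt Manufacturing Inc. (R2): 61% × 33% = 20.13% of Wildmere Energy Co.
Chain via Redpoint Holdings Ltd (R2): 100% × 25% = 25% of Wildmere Energy Co.
Chain via Orion Ventures LLC (R2): 56% × 21% = 11.76% of Wildmere Energy Co.
Direct interest in Wildmere Energy Co: 11%.
Aggregating (R1): 20.13% + 25% + 11.76% + 11% = 67.89%.
67.89% exceeds the 20% threshold by 47.89 percentage points.

47.89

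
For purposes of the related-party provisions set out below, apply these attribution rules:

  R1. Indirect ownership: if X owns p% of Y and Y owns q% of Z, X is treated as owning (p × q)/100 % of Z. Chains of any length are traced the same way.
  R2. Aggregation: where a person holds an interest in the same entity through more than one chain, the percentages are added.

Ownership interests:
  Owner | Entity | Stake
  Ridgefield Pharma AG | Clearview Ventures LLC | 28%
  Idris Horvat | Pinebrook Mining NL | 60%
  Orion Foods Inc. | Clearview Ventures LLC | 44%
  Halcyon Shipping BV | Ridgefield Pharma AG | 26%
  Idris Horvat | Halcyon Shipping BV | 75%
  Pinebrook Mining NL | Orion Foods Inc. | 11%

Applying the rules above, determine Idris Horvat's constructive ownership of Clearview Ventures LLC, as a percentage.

8.364%

Chain via Halcyon Shipping BV → Ridgefield Pharma AG (R1): 75% × 26% × 28% = 5.46% of Clearview Ventures LLC.
Chain via Pinebrook Mining NL → Orion Foods Inc. (R1): 60% × 11% × 44% = 2.904% of Clearview Ventures LLC.
Aggregating (R2): 5.46% + 2.904% = 8.364%.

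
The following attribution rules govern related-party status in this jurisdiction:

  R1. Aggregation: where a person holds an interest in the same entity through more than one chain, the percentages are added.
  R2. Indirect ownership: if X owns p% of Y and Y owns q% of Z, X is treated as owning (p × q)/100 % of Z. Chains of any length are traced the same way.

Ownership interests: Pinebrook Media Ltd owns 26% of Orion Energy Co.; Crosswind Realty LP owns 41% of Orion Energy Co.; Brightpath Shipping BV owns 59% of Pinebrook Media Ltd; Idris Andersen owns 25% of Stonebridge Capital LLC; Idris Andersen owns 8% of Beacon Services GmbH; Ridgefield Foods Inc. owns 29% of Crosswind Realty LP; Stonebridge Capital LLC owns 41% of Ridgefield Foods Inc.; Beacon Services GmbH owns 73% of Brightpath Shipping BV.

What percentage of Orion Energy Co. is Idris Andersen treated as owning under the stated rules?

2.114581%

Chain via Stonebridge Capital LLC → Ridgefield Foods Inc. → Crosswind Realty LP (R2): 25% × 41% × 29% × 41% = 1.218725% of Orion Energy Co.
Chain via Beacon Services GmbH → Brightpath Shipping BV → Pinebrook Media Ltd (R2): 8% × 73% × 59% × 26% = 0.895856% of Orion Energy Co.
Aggregating (R1): 1.218725% + 0.895856% = 2.114581%.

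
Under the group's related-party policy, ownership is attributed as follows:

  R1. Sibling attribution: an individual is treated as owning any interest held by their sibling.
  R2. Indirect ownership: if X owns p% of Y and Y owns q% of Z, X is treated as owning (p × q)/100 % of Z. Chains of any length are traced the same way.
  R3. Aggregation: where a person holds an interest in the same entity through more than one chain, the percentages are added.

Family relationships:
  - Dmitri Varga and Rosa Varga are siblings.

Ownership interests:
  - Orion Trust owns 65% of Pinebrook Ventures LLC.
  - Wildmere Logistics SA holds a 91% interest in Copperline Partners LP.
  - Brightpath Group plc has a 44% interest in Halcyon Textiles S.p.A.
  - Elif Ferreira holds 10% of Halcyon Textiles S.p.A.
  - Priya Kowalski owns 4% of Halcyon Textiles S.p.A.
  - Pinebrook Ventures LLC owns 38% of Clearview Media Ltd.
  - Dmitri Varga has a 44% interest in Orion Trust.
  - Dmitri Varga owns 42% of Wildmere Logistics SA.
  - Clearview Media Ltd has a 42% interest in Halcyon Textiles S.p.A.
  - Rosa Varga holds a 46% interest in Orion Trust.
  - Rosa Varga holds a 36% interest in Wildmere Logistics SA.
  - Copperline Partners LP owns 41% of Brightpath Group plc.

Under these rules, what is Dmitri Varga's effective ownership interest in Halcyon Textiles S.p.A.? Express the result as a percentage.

By sibling attribution (R1), Dmitri Varga is treated as also owning Rosa Varga's interest in Wildmere Logistics SA, giving 42% + 36% = 78%.
By sibling attribution (R1), Dmitri Varga is treated as also owning Rosa Varga's interest in Orion Trust, giving 44% + 46% = 90%.
Chain via Wildmere Logistics SA → Copperline Partners LP → Brightpath Group plc (R2): 78% × 91% × 41% × 44% = 12.804792% of Halcyon Textiles S.p.A.
Chain via Orion Trust → Pinebrook Ventures LLC → Clearview Media Ltd (R2): 90% × 65% × 38% × 42% = 9.3366% of Halcyon Textiles S.p.A.
Aggregating (R3): 12.804792% + 9.3366% = 22.141392%.

22.141392%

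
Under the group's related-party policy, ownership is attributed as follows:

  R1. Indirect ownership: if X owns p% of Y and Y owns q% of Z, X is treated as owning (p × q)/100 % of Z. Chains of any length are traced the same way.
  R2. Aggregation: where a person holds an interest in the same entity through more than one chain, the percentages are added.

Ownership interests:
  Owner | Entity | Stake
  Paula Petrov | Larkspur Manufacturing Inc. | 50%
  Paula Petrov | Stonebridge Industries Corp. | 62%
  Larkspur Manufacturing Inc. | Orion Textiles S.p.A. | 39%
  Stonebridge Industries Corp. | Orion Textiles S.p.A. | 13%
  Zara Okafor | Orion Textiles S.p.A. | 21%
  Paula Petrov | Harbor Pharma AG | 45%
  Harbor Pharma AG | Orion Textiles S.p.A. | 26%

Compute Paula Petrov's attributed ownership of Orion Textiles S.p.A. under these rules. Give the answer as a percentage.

Chain via Larkspur Manufacturing Inc. (R1): 50% × 39% = 19.5% of Orion Textiles S.p.A.
Chain via Harbor Pharma AG (R1): 45% × 26% = 11.7% of Orion Textiles S.p.A.
Chain via Stonebridge Industries Corp. (R1): 62% × 13% = 8.06% of Orion Textiles S.p.A.
Aggregating (R2): 19.5% + 11.7% + 8.06% = 39.26%.

39.26%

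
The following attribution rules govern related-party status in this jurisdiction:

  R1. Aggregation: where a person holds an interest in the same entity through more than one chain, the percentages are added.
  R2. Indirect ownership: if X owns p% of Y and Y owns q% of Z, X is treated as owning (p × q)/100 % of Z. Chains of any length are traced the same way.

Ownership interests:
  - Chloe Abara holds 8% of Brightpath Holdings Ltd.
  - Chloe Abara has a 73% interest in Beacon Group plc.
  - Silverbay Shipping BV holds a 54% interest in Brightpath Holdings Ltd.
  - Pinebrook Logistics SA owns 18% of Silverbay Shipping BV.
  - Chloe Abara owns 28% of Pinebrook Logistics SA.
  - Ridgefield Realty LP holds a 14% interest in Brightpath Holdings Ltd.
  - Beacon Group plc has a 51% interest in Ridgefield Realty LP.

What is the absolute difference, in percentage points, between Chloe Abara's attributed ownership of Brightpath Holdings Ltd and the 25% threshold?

9.0662

Chain via Beacon Group plc → Ridgefield Realty LP (R2): 73% × 51% × 14% = 5.2122% of Brightpath Holdings Ltd.
Chain via Pinebrook Logistics SA → Silverbay Shipping BV (R2): 28% × 18% × 54% = 2.7216% of Brightpath Holdings Ltd.
Direct interest in Brightpath Holdings Ltd: 8%.
Aggregating (R1): 5.2122% + 2.7216% + 8% = 15.9338%.
15.9338% falls short of the 25% threshold by 9.0662 percentage points.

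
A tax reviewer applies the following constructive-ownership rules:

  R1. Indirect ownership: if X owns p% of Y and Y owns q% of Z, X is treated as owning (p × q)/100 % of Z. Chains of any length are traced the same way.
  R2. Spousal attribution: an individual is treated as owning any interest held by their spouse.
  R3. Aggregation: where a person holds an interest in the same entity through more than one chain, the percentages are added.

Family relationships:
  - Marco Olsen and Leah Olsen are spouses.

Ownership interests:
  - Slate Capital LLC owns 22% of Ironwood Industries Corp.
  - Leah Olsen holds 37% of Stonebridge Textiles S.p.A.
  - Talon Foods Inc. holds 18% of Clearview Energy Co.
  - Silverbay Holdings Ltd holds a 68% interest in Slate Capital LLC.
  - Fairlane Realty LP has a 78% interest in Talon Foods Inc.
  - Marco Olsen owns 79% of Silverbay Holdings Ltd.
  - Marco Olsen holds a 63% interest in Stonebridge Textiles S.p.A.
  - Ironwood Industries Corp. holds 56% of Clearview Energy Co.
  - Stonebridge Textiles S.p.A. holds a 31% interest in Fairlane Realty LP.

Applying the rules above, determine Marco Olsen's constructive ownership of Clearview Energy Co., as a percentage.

By spousal attribution (R2), Marco Olsen is treated as also owning Leah Olsen's interest in Stonebridge Textiles S.p.A, giving 63% + 37% = 100%.
Chain via Stonebridge Textiles S.p.A. → Fairlane Realty LP → Talon Foods Inc. (R1): 100% × 31% × 78% × 18% = 4.3524% of Clearview Energy Co.
Chain via Silverbay Holdings Ltd → Slate Capital LLC → Ironwood Industries Corp. (R1): 79% × 68% × 22% × 56% = 6.618304% of Clearview Energy Co.
Aggregating (R3): 4.3524% + 6.618304% = 10.970704%.

10.970704%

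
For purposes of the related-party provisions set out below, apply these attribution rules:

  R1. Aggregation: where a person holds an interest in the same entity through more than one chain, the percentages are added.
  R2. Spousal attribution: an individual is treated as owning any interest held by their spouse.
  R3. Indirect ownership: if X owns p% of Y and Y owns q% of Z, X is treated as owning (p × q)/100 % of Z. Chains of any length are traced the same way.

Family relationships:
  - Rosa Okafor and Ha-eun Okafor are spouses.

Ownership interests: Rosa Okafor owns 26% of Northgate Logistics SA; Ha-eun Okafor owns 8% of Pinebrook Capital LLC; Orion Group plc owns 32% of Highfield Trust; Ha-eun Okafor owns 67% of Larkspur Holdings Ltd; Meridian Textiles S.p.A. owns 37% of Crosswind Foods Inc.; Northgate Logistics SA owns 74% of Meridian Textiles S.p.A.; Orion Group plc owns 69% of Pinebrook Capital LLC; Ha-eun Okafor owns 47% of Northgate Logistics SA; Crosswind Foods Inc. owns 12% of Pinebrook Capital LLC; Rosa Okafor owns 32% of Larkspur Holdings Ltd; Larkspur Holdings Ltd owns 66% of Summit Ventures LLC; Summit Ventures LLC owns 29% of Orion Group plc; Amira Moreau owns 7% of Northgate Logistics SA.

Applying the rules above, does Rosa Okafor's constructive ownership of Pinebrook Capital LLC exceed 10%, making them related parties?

By spousal attribution (R2), Rosa Okafor is treated as also owning Ha-eun Okafor's interest in Northgate Logistics SA, giving 26% + 47% = 73%.
By spousal attribution (R2), Rosa Okafor is treated as also owning Ha-eun Okafor's interest in Larkspur Holdings Ltd, giving 32% + 67% = 99%.
By spousal attribution (R2), Rosa Okafor is treated as owning Ha-eun Okafor's 8% interest in Pinebrook Capital LLC.
Chain via Northgate Logistics SA → Meridian Textiles S.p.A. → Crosswind Foods Inc. (R3): 73% × 74% × 37% × 12% = 2.398488% of Pinebrook Capital LLC.
Chain via Larkspur Holdings Ltd → Summit Ventures LLC → Orion Group plc (R3): 99% × 66% × 29% × 69% = 13.074534% of Pinebrook Capital LLC.
Direct interest in Pinebrook Capital LLC: 8%.
Aggregating (R1): 2.398488% + 13.074534% + 8% = 23.473022%.
23.473022% exceeds the 10% threshold, so Rosa is a related party to Pinebrook Capital LLC.

Yes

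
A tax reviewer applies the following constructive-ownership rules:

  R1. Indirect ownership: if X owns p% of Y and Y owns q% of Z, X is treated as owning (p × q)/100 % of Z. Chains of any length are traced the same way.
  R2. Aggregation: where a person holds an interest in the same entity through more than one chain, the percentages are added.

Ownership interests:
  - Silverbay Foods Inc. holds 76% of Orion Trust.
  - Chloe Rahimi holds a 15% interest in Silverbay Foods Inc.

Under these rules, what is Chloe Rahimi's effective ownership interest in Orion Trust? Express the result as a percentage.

11.4%

Chain via Silverbay Foods Inc. (R1): 15% × 76% = 11.4% of Orion Trust.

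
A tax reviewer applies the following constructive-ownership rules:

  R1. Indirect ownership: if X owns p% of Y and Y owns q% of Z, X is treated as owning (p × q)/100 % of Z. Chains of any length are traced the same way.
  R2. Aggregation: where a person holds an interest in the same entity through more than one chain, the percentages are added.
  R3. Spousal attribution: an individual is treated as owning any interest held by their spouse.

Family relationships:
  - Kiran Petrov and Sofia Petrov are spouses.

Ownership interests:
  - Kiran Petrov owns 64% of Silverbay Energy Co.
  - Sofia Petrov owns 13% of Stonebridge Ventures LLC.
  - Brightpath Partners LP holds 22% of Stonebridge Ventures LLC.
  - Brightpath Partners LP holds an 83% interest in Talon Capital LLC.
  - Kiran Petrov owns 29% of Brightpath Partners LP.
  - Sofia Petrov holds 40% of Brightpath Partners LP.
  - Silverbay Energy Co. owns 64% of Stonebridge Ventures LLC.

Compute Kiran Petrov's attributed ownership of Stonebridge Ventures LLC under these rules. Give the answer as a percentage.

69.14%

By spousal attribution (R3), Kiran Petrov is treated as also owning Sofia Petrov's interest in Brightpath Partners LP, giving 29% + 40% = 69%.
By spousal attribution (R3), Kiran Petrov is treated as owning Sofia Petrov's 13% interest in Stonebridge Ventures LLC.
Chain via Silverbay Energy Co. (R1): 64% × 64% = 40.96% of Stonebridge Ventures LLC.
Chain via Brightpath Partners LP (R1): 69% × 22% = 15.18% of Stonebridge Ventures LLC.
Direct interest in Stonebridge Ventures LLC: 13%.
Aggregating (R2): 40.96% + 15.18% + 13% = 69.14%.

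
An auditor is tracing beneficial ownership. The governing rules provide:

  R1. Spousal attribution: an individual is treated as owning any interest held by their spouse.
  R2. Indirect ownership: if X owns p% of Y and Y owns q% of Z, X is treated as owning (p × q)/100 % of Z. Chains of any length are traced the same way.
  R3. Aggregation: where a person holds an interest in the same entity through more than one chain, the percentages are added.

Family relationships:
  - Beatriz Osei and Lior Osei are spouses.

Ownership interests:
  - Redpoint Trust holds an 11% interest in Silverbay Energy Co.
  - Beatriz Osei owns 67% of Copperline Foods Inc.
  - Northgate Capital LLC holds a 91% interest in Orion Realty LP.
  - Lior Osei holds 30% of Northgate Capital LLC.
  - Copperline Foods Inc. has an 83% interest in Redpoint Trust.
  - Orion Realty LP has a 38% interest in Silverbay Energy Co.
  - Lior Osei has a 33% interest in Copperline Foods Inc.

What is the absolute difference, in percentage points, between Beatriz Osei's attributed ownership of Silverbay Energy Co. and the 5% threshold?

By spousal attribution (R1), Beatriz Osei is treated as also owning Lior Osei's interest in Copperline Foods Inc, giving 67% + 33% = 100%.
By spousal attribution (R1), Beatriz Osei is treated as owning Lior Osei's 30% interest in Northgate Capital LLC.
Chain via Copperline Foods Inc. → Redpoint Trust (R2): 100% × 83% × 11% = 9.13% of Silverbay Energy Co.
Chain via Northgate Capital LLC → Orion Realty LP (R2): 30% × 91% × 38% = 10.374% of Silverbay Energy Co.
Aggregating (R3): 9.13% + 10.374% = 19.504%.
19.504% exceeds the 5% threshold by 14.504 percentage points.

14.504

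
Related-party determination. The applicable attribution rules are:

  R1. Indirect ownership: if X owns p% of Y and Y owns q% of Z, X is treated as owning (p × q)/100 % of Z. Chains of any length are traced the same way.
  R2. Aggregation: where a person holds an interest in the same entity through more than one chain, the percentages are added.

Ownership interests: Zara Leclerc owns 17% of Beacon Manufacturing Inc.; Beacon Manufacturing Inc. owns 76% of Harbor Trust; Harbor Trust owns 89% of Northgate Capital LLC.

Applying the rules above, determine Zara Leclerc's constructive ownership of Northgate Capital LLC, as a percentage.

11.4988%

Chain via Beacon Manufacturing Inc. → Harbor Trust (R1): 17% × 76% × 89% = 11.4988% of Northgate Capital LLC.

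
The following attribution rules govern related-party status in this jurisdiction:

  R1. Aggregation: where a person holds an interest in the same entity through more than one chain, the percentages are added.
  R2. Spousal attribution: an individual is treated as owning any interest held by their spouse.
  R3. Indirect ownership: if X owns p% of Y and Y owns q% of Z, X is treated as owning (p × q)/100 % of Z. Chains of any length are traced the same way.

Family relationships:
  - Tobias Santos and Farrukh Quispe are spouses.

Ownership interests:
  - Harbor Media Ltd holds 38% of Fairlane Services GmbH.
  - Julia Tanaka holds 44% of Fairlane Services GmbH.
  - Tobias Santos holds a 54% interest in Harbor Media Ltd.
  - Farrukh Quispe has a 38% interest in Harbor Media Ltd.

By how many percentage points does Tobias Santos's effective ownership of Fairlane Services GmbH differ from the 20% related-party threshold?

By spousal attribution (R2), Tobias Santos is treated as also owning Farrukh Quispe's interest in Harbor Media Ltd, giving 54% + 38% = 92%.
Chain via Harbor Media Ltd (R3): 92% × 38% = 34.96% of Fairlane Services GmbH.
34.96% exceeds the 20% threshold by 14.96 percentage points.

14.96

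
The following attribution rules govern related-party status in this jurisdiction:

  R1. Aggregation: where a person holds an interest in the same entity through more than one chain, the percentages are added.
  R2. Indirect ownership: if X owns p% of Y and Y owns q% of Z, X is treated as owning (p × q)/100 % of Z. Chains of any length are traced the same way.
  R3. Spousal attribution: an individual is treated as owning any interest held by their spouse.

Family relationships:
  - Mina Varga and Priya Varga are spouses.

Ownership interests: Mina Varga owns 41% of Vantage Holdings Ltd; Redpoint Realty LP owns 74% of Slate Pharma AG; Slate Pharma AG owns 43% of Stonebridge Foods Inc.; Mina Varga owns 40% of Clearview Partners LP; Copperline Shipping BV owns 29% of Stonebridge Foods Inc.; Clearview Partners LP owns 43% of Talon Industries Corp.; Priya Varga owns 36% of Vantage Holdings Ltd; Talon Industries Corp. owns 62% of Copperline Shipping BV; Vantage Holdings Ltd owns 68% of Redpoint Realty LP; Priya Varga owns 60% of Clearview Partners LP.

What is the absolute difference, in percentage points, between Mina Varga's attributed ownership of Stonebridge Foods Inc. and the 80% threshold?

By spousal attribution (R3), Mina Varga is treated as also owning Priya Varga's interest in Vantage Holdings Ltd, giving 41% + 36% = 77%.
By spousal attribution (R3), Mina Varga is treated as also owning Priya Varga's interest in Clearview Partners LP, giving 40% + 60% = 100%.
Chain via Vantage Holdings Ltd → Redpoint Realty LP → Slate Pharma AG (R2): 77% × 68% × 74% × 43% = 16.660952% of Stonebridge Foods Inc.
Chain via Clearview Partners LP → Talon Industries Corp. → Copperline Shipping BV (R2): 100% × 43% × 62% × 29% = 7.7314% of Stonebridge Foods Inc.
Aggregating (R1): 16.660952% + 7.7314% = 24.392352%.
24.392352% falls short of the 80% threshold by 55.607648 percentage points.

55.607648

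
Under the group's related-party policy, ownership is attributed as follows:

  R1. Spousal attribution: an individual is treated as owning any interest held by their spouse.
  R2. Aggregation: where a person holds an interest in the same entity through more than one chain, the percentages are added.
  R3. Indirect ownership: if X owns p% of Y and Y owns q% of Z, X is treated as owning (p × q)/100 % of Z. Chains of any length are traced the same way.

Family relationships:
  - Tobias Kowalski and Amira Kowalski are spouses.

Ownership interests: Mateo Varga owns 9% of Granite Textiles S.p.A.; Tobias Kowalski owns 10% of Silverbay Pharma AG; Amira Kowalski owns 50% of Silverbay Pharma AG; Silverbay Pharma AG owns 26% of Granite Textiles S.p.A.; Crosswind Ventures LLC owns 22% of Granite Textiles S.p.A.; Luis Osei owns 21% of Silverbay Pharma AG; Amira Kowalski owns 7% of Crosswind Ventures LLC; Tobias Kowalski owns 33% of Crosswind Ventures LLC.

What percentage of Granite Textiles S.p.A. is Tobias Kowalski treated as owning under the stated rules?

24.4%

By spousal attribution (R1), Tobias Kowalski is treated as also owning Amira Kowalski's interest in Crosswind Ventures LLC, giving 33% + 7% = 40%.
By spousal attribution (R1), Tobias Kowalski is treated as also owning Amira Kowalski's interest in Silverbay Pharma AG, giving 10% + 50% = 60%.
Chain via Crosswind Ventures LLC (R3): 40% × 22% = 8.8% of Granite Textiles S.p.A.
Chain via Silverbay Pharma AG (R3): 60% × 26% = 15.6% of Granite Textiles S.p.A.
Aggregating (R2): 8.8% + 15.6% = 24.4%.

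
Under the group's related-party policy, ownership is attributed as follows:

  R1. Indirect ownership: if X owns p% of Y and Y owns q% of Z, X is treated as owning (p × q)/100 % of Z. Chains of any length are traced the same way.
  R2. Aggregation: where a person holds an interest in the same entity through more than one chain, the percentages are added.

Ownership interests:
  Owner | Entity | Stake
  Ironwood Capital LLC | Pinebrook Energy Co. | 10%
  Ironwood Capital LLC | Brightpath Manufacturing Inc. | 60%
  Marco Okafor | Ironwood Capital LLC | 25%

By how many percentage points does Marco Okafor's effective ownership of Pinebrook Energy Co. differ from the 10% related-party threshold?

Chain via Ironwood Capital LLC (R1): 25% × 10% = 2.5% of Pinebrook Energy Co.
2.5% falls short of the 10% threshold by 7.5 percentage points.

7.5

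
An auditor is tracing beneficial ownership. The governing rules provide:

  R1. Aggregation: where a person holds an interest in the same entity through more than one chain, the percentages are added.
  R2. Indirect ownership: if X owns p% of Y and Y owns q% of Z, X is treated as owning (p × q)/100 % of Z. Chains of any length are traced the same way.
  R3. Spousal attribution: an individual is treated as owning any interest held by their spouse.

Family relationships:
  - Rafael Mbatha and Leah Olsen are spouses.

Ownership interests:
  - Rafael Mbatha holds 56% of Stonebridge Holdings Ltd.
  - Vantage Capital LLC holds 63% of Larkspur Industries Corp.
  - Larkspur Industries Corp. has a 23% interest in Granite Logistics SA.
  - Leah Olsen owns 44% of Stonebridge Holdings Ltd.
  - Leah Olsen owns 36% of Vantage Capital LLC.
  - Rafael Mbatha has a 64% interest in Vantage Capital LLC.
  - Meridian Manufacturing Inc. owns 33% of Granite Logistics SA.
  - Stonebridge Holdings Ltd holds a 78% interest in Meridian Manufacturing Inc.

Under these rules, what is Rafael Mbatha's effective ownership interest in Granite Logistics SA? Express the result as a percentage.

By spousal attribution (R3), Rafael Mbatha is treated as also owning Leah Olsen's interest in Vantage Capital LLC, giving 64% + 36% = 100%.
By spousal attribution (R3), Rafael Mbatha is treated as also owning Leah Olsen's interest in Stonebridge Holdings Ltd, giving 56% + 44% = 100%.
Chain via Vantage Capital LLC → Larkspur Industries Corp. (R2): 100% × 63% × 23% = 14.49% of Granite Logistics SA.
Chain via Stonebridge Holdings Ltd → Meridian Manufacturing Inc. (R2): 100% × 78% × 33% = 25.74% of Granite Logistics SA.
Aggregating (R1): 14.49% + 25.74% = 40.23%.

40.23%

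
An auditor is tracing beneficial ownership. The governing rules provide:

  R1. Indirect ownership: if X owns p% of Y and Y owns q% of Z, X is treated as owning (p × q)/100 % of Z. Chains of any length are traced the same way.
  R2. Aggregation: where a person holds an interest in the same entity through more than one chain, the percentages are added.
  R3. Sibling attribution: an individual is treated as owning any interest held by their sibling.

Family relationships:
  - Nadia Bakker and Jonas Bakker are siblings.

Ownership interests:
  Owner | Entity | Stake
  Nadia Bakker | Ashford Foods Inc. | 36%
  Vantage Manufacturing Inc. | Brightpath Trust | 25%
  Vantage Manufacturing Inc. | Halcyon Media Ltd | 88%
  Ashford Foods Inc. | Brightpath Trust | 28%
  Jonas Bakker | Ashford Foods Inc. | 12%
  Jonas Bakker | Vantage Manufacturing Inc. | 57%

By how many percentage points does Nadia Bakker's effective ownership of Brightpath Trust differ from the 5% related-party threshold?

By sibling attribution (R3), Nadia Bakker is treated as also owning Jonas Bakker's interest in Ashford Foods Inc, giving 36% + 12% = 48%.
By sibling attribution (R3), Nadia Bakker is treated as owning Jonas Bakker's 57% interest in Vantage Manufacturing Inc.
Chain via Ashford Foods Inc. (R1): 48% × 28% = 13.44% of Brightpath Trust.
Chain via Vantage Manufacturing Inc. (R1): 57% × 25% = 14.25% of Brightpath Trust.
Aggregating (R2): 13.44% + 14.25% = 27.69%.
27.69% exceeds the 5% threshold by 22.69 percentage points.

22.69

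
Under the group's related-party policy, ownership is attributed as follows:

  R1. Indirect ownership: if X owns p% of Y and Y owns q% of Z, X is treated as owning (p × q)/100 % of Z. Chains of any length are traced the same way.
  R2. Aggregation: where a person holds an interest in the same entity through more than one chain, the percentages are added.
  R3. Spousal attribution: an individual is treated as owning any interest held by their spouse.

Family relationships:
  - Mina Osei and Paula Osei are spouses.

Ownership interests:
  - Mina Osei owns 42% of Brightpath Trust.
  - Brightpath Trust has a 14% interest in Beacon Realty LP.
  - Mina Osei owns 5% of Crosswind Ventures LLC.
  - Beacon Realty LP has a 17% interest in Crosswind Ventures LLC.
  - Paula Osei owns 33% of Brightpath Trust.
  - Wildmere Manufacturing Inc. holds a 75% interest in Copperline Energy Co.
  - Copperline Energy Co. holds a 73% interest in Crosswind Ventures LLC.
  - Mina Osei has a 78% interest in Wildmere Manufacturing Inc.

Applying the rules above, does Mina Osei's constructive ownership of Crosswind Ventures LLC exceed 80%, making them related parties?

No

By spousal attribution (R3), Mina Osei is treated as also owning Paula Osei's interest in Brightpath Trust, giving 42% + 33% = 75%.
Chain via Brightpath Trust → Beacon Realty LP (R1): 75% × 14% × 17% = 1.785% of Crosswind Ventures LLC.
Chain via Wildmere Manufacturing Inc. → Copperline Energy Co. (R1): 78% × 75% × 73% = 42.705% of Crosswind Ventures LLC.
Direct interest in Crosswind Ventures LLC: 5%.
Aggregating (R2): 1.785% + 42.705% + 5% = 49.49%.
49.49% does not exceed the 80% threshold, so Mina is not a related party to Crosswind Ventures LLC.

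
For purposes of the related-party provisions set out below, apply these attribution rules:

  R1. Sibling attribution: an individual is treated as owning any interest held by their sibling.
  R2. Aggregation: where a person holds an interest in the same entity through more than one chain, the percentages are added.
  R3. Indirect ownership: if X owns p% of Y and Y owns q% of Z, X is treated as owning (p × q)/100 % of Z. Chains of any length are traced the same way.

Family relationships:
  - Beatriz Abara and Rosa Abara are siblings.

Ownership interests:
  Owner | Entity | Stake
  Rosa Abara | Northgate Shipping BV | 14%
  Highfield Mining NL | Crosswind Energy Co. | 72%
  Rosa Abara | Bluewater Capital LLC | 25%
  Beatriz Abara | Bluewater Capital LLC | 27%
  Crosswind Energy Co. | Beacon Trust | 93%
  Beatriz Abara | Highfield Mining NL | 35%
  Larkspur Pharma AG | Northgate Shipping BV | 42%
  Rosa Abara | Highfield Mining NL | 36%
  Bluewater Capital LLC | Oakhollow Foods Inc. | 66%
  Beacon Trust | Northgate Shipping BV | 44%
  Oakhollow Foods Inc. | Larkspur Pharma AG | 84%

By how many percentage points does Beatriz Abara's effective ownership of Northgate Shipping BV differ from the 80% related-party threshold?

By sibling attribution (R1), Beatriz Abara is treated as also owning Rosa Abara's interest in Highfield Mining NL, giving 35% + 36% = 71%.
By sibling attribution (R1), Beatriz Abara is treated as also owning Rosa Abara's interest in Bluewater Capital LLC, giving 27% + 25% = 52%.
By sibling attribution (R1), Beatriz Abara is treated as owning Rosa Abara's 14% interest in Northgate Shipping BV.
Chain via Highfield Mining NL → Crosswind Energy Co. → Beacon Trust (R3): 71% × 72% × 93% × 44% = 20.918304% of Northgate Shipping BV.
Chain via Bluewater Capital LLC → Oakhollow Foods Inc. → Larkspur Pharma AG (R3): 52% × 66% × 84% × 42% = 12.108096% of Northgate Shipping BV.
Direct interest in Northgate Shipping BV: 14%.
Aggregating (R2): 20.918304% + 12.108096% + 14% = 47.0264%.
47.0264% falls short of the 80% threshold by 32.9736 percentage points.

32.9736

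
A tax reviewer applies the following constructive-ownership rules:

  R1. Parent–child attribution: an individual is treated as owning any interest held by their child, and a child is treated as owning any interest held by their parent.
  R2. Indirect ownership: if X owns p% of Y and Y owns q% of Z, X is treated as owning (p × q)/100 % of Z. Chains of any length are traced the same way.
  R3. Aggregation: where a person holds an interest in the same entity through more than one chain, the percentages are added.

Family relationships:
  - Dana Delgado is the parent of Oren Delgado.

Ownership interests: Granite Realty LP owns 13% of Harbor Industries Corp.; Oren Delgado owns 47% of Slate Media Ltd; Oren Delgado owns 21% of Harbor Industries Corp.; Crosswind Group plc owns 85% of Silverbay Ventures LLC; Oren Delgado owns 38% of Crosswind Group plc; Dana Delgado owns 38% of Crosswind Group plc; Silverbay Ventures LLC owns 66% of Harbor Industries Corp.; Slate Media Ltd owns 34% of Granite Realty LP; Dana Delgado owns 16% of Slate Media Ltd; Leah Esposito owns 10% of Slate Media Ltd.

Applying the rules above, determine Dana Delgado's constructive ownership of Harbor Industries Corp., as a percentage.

By parent–child attribution (R1), Dana Delgado is treated as also owning Oren Delgado's interest in Slate Media Ltd, giving 16% + 47% = 63%.
By parent–child attribution (R1), Dana Delgado is treated as also owning Oren Delgado's interest in Crosswind Group plc, giving 38% + 38% = 76%.
By parent–child attribution (R1), Dana Delgado is treated as owning Oren Delgado's 21% interest in Harbor Industries Corp.
Chain via Slate Media Ltd → Granite Realty LP (R2): 63% × 34% × 13% = 2.7846% of Harbor Industries Corp.
Chain via Crosswind Group plc → Silverbay Ventures LLC (R2): 76% × 85% × 66% = 42.636% of Harbor Industries Corp.
Direct interest in Harbor Industries Corp: 21%.
Aggregating (R3): 2.7846% + 42.636% + 21% = 66.4206%.

66.4206%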